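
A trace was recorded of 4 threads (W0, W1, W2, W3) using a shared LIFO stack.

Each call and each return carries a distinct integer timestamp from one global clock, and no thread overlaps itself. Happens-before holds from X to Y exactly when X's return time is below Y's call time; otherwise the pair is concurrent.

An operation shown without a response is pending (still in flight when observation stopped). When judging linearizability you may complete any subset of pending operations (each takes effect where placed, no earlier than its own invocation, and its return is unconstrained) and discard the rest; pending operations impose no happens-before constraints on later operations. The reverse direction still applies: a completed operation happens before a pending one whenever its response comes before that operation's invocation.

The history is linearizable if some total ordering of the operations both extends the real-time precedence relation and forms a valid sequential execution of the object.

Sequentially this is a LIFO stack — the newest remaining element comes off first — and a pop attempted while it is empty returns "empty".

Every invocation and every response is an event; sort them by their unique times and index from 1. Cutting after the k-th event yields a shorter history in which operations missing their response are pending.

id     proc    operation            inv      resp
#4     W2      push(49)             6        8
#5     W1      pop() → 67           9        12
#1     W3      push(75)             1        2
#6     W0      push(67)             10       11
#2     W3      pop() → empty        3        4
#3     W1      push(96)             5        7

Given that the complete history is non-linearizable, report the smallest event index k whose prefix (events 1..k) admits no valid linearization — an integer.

a valid linearization of events 1..3 exists, for instance #1:
after step 1 (#1 push(75)): stack <75>
event 4 — #2's response, time 4 — after it, nothing linearizes
for example #1, #2 fails at step 2: #2 pop() → empty is not legal there

4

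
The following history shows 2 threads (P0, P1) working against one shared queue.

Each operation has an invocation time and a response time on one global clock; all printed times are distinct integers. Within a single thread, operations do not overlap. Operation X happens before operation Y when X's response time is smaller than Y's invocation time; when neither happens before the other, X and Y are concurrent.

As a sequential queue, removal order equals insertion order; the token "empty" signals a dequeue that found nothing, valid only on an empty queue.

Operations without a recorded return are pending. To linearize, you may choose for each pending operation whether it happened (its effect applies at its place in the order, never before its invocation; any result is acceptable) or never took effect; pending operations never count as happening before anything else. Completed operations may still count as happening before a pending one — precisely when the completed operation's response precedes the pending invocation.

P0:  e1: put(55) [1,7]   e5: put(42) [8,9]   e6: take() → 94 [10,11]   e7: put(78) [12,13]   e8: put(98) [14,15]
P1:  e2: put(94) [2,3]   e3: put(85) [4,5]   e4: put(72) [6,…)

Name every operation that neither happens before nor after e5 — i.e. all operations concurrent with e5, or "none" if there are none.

e4

overlap test against e5 [8,9]: concurrent iff the interval meets 8..9
e1 [1,7]: before
e2 [2,3]: before
e3 [4,5]: before
e4 [6,…): concurrent
e6 [10,11]: after
e7 [12,13]: after
e8 [14,15]: after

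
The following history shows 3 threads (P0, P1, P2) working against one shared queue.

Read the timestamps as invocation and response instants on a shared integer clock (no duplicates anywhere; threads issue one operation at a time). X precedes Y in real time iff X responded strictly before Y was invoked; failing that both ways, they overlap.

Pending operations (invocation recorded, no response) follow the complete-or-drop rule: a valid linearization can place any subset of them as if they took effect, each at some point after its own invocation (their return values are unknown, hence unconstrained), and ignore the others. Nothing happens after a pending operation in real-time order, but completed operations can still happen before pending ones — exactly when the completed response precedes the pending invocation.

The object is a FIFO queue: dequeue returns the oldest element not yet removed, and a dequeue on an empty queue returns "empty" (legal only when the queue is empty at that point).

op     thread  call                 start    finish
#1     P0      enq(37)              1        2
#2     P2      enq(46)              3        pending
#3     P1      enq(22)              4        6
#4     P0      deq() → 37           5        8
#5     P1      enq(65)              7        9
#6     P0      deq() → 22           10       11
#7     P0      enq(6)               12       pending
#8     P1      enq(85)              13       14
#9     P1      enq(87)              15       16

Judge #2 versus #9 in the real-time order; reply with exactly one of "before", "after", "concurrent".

concurrent

#2 spans [3,…), #9 spans [15,16]
the intervals overlap in both directions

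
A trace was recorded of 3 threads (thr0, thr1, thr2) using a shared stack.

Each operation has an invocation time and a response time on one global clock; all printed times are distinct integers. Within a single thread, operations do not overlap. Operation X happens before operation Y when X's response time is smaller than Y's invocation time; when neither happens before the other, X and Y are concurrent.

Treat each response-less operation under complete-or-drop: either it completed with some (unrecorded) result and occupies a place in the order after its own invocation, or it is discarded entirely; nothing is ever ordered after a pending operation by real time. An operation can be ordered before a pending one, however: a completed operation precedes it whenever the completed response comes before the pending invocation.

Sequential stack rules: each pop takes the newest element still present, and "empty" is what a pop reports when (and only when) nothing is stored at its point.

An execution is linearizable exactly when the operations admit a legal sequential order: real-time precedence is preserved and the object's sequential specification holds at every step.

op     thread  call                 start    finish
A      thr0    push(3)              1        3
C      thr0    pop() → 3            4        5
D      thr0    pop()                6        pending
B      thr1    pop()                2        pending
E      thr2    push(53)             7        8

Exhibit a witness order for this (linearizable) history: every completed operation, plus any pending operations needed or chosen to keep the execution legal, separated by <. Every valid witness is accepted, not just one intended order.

A < C < B < D < E

step 1: A push(3) — stack <3>
step 2: C pop() → 3 — stack <>
step 3: B pop() (pending, included) — stack <>
step 4: D pop() (pending, included) — stack <>
step 5: E push(53) — stack <53>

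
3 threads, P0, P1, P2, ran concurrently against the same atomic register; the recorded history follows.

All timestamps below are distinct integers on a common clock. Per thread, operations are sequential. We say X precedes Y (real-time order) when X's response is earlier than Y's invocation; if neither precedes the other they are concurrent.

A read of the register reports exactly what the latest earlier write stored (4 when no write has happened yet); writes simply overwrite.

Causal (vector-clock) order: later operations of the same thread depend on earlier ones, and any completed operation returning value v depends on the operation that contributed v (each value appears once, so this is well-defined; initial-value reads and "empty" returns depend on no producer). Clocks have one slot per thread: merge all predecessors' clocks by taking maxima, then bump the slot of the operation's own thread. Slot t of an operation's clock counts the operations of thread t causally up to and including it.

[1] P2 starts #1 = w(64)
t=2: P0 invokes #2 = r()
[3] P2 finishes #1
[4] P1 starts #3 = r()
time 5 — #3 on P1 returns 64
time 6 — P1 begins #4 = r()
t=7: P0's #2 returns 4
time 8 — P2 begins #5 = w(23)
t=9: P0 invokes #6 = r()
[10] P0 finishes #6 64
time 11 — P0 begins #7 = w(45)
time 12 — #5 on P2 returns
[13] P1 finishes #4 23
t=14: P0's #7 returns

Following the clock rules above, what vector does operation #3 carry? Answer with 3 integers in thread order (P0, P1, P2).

(0, 1, 1)

invoked at 1, #1 has no predecessors; its own P2 bump gives (0, 0, 1)
invoked at 2, #2 has no predecessors; its own P0 bump gives (1, 0, 0)
VC(#5, invoked at 8): max of VC(#1)=(0, 0, 1), then +1 on thread P2 → (0, 0, 2)
VC(#3, invoked at 4): max of VC(#1)=(0, 0, 1), then +1 on thread P1 → (0, 1, 1)
VC(#6, invoked at 9): max of VC(#1)=(0, 0, 1), VC(#2)=(1, 0, 0), then +1 on thread P0 → (2, 0, 1)
VC(#4, invoked at 6): max of VC(#3)=(0, 1, 1), VC(#5)=(0, 0, 2), then +1 on thread P1 → (0, 2, 2)
VC(#7, invoked at 11): max of VC(#6)=(2, 0, 1), then +1 on thread P0 → (3, 0, 1)
target: VC(#3) = (0, 1, 1)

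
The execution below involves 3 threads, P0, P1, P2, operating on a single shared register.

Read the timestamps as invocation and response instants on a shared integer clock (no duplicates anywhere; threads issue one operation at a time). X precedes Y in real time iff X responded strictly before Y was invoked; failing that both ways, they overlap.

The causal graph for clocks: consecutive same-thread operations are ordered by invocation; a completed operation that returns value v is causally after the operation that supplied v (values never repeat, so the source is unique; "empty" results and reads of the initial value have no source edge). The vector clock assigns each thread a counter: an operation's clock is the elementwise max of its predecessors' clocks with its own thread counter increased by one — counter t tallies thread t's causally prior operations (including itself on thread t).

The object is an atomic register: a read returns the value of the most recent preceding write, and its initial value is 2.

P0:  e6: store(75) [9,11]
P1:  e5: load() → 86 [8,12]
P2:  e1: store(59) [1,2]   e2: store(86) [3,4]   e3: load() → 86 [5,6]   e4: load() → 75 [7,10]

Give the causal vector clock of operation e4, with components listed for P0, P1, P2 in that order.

e1, invoked 1, has no incoming edges; only P2's bump applies → (0, 0, 1)
e6, invoked 9, has no incoming edges; only P0's bump applies → (1, 0, 0)
VC(e2, invoked at 3): max of VC(e1)=(0, 0, 1), then +1 on thread P2 → (0, 0, 2)
VC(e3, invoked at 5): max of VC(e2)=(0, 0, 2), then +1 on thread P2 → (0, 0, 3)
VC(e5, invoked at 8): max of VC(e2)=(0, 0, 2), then +1 on thread P1 → (0, 1, 2)
VC(e4, invoked at 7): max of VC(e3)=(0, 0, 3), VC(e6)=(1, 0, 0), then +1 on thread P2 → (1, 0, 4)
target: VC(e4) = (1, 0, 4)

(1, 0, 4)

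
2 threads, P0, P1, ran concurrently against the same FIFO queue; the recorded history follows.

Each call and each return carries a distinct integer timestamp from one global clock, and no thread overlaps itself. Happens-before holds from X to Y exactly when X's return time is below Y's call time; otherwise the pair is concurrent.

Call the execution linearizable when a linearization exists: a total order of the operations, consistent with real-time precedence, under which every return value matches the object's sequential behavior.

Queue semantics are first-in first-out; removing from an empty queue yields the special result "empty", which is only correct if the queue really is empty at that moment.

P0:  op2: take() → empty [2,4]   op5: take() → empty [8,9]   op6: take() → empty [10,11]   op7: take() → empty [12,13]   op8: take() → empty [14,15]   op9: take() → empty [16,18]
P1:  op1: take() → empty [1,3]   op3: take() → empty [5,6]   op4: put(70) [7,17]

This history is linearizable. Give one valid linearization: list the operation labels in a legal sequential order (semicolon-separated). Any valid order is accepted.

op1; op2; op3; op5; op6; op7; op8; op9; op4

1. op1 take() → empty, leaving queue <>
2. op2 take() → empty, leaving queue <>
3. op3 take() → empty, leaving queue <>
4. op5 take() → empty, leaving queue <>
5. op6 take() → empty, leaving queue <>
6. op7 take() → empty, leaving queue <>
7. op8 take() → empty, leaving queue <>
8. op9 take() → empty, leaving queue <>
9. op4 put(70), leaving queue <70>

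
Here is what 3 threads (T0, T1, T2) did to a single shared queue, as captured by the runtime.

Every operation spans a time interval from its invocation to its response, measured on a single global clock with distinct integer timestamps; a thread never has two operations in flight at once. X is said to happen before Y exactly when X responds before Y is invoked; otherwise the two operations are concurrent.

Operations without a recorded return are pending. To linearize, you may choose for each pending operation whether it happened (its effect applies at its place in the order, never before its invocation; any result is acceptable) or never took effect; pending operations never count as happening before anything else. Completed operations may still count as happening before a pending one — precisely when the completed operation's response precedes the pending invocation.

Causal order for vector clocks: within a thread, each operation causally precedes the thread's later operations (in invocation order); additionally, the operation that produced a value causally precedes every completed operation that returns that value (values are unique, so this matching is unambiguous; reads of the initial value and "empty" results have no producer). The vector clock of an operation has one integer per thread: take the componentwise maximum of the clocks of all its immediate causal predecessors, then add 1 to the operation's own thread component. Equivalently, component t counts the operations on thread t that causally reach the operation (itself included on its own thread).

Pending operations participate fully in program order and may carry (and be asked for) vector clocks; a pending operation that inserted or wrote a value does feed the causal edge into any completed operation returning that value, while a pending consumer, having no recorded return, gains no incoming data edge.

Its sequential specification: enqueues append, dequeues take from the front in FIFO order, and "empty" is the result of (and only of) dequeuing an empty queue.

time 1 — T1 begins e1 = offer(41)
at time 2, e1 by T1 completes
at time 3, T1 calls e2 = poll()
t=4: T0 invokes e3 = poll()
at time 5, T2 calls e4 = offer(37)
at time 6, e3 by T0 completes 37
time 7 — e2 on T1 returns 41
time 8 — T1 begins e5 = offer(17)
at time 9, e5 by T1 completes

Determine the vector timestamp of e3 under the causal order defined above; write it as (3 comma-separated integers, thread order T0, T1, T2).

root op e4, invoked 5: fresh clock plus T2's own tick → (0, 0, 1)
root op e1, invoked 1: fresh clock plus T1's own tick → (0, 1, 0)
invoked at 3, e2 merges VC(e1)=(0, 1, 0) and bumps T1's slot → (0, 2, 0)
invoked at 4, e3 merges VC(e4)=(0, 0, 1) and bumps T0's slot → (1, 0, 1)
invoked at 8, e5 merges VC(e2)=(0, 2, 0) and bumps T1's slot → (0, 3, 0)
target: VC(e3) = (1, 0, 1)

(1, 0, 1)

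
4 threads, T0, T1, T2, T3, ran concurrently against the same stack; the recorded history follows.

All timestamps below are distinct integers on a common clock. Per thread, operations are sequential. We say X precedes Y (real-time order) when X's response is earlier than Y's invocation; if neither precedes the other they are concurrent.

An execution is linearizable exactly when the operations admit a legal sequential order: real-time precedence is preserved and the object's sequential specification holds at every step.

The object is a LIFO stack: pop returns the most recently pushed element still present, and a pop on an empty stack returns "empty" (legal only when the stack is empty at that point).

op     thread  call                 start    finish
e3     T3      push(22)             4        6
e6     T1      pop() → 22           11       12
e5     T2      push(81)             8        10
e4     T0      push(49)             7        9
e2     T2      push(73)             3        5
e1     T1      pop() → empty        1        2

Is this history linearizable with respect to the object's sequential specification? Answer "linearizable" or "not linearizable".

through event 11 a valid linearization exists; event 12 (e6 responding at time 12) ends that
no legal order exists: 4 real-time-consistent candidates over 6 completed stack operations, all rejected
for example e1, e2, e3, e4, e5, e6 fails at step 6: e6 pop() → 22 is not legal there
for example e1, e2, e3, e5, e4, e6 fails at step 6: e6 pop() → 22 is not legal there

not linearizable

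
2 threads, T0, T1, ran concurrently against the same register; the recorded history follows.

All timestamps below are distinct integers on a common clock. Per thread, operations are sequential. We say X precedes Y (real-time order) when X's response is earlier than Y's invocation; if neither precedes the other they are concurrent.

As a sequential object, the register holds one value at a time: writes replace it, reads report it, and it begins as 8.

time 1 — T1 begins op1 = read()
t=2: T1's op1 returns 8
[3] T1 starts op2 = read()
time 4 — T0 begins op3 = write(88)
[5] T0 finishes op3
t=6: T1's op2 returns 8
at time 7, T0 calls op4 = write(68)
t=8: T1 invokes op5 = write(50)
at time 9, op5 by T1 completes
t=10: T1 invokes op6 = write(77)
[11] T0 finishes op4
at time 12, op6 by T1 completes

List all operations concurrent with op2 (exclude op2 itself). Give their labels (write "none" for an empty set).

op3

op2 spans [3,6]: anything still running between times 3 and 6 counts as concurrent
op1 [1,2]: before
op3 [4,5]: concurrent
op4 [7,11]: after
op5 [8,9]: after
op6 [10,12]: after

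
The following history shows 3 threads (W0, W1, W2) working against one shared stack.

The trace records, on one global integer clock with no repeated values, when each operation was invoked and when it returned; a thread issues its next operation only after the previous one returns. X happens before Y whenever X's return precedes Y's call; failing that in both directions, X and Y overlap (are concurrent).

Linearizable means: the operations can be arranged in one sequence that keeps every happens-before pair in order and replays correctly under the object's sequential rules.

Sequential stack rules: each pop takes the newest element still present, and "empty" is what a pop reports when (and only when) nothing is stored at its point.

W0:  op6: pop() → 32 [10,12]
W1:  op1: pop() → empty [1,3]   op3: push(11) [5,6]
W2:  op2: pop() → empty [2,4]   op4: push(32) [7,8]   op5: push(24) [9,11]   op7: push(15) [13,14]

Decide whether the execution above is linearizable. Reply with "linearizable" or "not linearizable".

linearizable

witness order: op1, op2, op3, op4, op6, op5, op7
1. op1 pop() → empty, leaving stack <>
2. op2 pop() → empty, leaving stack <>
3. op3 push(11), leaving stack <11>
4. op4 push(32), leaving stack <11,32>
5. op6 pop() → 32, leaving stack <11>
6. op5 push(24), leaving stack <11,24>
7. op7 push(15), leaving stack <11,24,15>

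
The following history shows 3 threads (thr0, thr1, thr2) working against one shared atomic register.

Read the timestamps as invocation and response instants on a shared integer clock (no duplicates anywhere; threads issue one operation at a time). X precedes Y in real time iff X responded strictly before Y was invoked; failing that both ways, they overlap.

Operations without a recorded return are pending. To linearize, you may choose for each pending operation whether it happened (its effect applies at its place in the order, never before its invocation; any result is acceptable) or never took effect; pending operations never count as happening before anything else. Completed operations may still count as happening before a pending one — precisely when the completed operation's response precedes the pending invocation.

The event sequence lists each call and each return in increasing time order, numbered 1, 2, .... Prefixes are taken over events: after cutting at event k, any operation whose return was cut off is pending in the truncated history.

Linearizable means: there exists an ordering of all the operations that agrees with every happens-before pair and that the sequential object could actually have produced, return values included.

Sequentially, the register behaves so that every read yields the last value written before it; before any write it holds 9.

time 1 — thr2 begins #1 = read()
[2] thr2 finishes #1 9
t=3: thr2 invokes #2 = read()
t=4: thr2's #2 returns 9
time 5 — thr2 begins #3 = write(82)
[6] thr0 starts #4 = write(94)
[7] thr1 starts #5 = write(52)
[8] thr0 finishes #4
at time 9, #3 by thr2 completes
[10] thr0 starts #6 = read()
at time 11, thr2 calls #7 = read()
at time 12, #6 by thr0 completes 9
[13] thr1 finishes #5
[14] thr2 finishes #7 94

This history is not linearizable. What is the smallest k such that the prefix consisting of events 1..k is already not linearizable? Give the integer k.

12

one valid order for events 1..11 is #1, #2, #3, #4:
after step 1 (#1 read() → 9): value 9
after step 2 (#2 read() → 9): value 9
after step 3 (#3 write(82)): value 82
after step 4 (#4 write(94)): value 94
include event 12 — #6 responding at 12 — and every candidate order breaks
completion choices over the 2 pending operations (#5, #7) were checked; none helps
take #1, #2, #3, #4, #6 (pending dropped): step 5 already fails, because #6 read() → 9 cannot occur there
take #1, #2, #4, #3, #6 (pending dropped): step 5 already fails, because #6 read() → 9 cannot occur there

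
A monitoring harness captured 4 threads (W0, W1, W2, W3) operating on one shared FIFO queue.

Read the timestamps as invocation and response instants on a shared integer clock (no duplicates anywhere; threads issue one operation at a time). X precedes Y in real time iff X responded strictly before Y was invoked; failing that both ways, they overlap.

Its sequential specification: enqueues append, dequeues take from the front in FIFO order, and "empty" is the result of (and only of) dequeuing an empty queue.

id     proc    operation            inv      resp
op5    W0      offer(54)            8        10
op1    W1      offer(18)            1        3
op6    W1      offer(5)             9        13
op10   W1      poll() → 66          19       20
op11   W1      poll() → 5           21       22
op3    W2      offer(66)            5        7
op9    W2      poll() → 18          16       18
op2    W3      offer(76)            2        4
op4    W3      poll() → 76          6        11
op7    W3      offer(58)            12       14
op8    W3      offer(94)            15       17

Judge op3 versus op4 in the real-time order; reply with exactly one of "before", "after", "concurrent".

op3 spans [5,7], op4 spans [6,11]
the intervals overlap in both directions

concurrent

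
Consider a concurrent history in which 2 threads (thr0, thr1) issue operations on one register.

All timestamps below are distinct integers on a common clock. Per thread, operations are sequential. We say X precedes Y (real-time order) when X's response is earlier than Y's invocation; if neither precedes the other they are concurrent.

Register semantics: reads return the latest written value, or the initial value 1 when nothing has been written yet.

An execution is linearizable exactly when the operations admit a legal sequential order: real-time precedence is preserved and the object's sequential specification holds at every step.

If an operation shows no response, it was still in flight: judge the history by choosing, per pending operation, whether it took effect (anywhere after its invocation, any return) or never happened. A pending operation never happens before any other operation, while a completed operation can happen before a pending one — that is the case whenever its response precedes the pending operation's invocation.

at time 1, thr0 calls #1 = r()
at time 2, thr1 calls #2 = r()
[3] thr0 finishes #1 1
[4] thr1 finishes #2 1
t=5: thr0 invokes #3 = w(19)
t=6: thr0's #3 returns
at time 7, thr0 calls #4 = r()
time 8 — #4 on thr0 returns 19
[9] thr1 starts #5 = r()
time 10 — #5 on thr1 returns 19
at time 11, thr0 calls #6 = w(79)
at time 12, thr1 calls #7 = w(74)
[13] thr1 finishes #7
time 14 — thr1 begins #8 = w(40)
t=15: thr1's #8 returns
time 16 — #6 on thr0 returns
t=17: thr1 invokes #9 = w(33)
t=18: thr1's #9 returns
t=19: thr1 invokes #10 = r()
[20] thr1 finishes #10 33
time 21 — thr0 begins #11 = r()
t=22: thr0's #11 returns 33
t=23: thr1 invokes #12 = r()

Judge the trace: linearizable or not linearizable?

linearizable

one valid linearization: #1, #2, #3, #4, #5, #6, #7, #8, #9, #10, #11
step 1: #1 r() → 1 — value 1
step 2: #2 r() → 1 — value 1
step 3: #3 w(19) — value 19
step 4: #4 r() → 19 — value 19
step 5: #5 r() → 19 — value 19
step 6: #6 w(79) — value 79
step 7: #7 w(74) — value 74
step 8: #8 w(40) — value 40
step 9: #9 w(33) — value 33
step 10: #10 r() → 33 — value 33
step 11: #11 r() → 33 — value 33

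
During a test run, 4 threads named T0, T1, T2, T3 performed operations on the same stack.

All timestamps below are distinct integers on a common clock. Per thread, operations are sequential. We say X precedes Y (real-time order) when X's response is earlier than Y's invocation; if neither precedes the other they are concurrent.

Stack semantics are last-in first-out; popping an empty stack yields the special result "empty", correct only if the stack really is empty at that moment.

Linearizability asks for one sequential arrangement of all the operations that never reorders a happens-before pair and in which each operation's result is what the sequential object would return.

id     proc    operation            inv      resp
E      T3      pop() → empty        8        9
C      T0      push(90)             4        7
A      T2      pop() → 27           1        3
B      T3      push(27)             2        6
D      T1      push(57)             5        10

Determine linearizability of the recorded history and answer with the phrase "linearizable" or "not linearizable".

events 1..8 are fine; event 9 — the response of E at time 9 — makes the prefix non-linearizable
3 orders of the 4 completed stack ops respect real time; none is legal
completion choices over the 1 pending operation (D) were checked; none helps
one such order, A, B, C, E (pending dropped), breaks at step 1 where A pop() → 27 is illegal
one such order, A, C, B, E (pending dropped), breaks at step 1 where A pop() → 27 is illegal

not linearizable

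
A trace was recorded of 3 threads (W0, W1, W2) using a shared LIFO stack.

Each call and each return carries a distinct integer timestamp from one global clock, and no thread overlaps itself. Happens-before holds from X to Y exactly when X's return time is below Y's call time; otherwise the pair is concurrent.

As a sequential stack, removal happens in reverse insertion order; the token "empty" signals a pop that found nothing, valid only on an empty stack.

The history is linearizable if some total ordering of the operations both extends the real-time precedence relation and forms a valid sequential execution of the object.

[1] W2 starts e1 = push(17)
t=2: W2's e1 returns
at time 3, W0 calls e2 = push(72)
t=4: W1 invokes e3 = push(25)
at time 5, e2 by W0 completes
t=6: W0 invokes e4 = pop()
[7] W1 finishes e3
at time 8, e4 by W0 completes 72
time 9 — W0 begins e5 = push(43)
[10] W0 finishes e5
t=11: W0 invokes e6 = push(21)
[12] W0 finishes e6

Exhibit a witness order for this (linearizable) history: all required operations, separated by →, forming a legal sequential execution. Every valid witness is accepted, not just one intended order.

e1 → e2 → e4 → e3 → e5 → e6

1. e1 push(17), leaving stack <17>
2. e2 push(72), leaving stack <17,72>
3. e4 pop() → 72, leaving stack <17>
4. e3 push(25), leaving stack <17,25>
5. e5 push(43), leaving stack <17,25,43>
6. e6 push(21), leaving stack <17,25,43,21>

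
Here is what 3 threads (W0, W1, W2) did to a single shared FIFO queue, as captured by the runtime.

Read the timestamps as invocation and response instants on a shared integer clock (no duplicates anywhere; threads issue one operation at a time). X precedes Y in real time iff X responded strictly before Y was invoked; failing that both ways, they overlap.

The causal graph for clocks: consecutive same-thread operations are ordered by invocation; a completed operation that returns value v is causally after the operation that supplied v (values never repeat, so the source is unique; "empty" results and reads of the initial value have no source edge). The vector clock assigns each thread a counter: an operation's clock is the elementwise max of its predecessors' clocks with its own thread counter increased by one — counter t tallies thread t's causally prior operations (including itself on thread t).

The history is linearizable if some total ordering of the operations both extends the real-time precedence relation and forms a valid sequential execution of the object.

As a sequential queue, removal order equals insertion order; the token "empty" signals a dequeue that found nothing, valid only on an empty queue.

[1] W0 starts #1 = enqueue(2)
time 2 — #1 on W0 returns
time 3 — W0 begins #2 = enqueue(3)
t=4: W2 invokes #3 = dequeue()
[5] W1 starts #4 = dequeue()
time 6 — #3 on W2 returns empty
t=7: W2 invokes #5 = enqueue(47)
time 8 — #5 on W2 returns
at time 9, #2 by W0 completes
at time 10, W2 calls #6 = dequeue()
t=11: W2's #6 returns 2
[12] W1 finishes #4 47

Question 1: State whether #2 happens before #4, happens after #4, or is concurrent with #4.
#2 spans [3,9], #4 spans [5,12]
the intervals overlap in both directions

concurrent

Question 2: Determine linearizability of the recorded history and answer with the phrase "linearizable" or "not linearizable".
prefix check: 1..10 passes, 1..11 fails once #6's time-11 response joins
3 orders of the 5 completed FIFO queue ops respect real time; none is legal
including or dropping the 1 pending operation (#4) in any combination fails
e.g. #1, #2, #3, #5, #6 (pending dropped): illegal at step 3, since #3 dequeue() → empty cannot apply there
e.g. #1, #3, #2, #5, #6 (pending dropped): illegal at step 2, since #3 dequeue() → empty cannot apply there

not linearizable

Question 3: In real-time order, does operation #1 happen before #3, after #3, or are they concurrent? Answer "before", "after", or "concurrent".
#1 spans [1,2], #3 spans [4,6]
resp(#1)=2 < inv(#3)=4

before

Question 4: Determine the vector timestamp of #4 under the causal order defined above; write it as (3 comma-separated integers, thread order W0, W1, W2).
no predecessors for #3 (invoked 4): W2 increments from zero → (0, 0, 1)
no predecessors for #1 (invoked 1): W0 increments from zero → (1, 0, 0)
invoked at 7, #5 merges VC(#3)=(0, 0, 1) and bumps W2's slot → (0, 0, 2)
invoked at 3, #2 merges VC(#1)=(1, 0, 0) and bumps W0's slot → (2, 0, 0)
invoked at 5, #4 merges VC(#5)=(0, 0, 2) and bumps W1's slot → (0, 1, 2)
invoked at 10, #6 merges VC(#1)=(1, 0, 0), VC(#5)=(0, 0, 2) and bumps W2's slot → (1, 0, 3)
target: VC(#4) = (0, 1, 2)

(0, 1, 2)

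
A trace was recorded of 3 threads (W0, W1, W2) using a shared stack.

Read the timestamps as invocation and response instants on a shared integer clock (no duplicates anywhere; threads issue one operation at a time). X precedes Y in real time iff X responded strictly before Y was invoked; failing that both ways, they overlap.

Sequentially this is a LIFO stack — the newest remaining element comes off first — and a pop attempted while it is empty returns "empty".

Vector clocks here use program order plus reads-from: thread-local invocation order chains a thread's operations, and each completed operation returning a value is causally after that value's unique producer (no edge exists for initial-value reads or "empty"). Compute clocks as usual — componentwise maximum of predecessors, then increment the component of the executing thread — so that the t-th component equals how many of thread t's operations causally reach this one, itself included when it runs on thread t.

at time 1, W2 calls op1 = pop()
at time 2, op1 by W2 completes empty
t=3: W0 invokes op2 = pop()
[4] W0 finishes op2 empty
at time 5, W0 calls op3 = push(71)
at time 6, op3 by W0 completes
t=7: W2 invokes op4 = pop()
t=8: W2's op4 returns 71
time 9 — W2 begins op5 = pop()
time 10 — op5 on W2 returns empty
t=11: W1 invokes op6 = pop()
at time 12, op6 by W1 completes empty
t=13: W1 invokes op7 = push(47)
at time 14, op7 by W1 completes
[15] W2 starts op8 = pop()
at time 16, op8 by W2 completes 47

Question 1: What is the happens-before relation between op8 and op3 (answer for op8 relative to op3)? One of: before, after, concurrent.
Answer: after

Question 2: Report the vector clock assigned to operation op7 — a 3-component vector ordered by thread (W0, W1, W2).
Answer: (0, 2, 0)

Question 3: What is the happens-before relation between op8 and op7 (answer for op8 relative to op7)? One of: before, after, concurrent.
Answer: after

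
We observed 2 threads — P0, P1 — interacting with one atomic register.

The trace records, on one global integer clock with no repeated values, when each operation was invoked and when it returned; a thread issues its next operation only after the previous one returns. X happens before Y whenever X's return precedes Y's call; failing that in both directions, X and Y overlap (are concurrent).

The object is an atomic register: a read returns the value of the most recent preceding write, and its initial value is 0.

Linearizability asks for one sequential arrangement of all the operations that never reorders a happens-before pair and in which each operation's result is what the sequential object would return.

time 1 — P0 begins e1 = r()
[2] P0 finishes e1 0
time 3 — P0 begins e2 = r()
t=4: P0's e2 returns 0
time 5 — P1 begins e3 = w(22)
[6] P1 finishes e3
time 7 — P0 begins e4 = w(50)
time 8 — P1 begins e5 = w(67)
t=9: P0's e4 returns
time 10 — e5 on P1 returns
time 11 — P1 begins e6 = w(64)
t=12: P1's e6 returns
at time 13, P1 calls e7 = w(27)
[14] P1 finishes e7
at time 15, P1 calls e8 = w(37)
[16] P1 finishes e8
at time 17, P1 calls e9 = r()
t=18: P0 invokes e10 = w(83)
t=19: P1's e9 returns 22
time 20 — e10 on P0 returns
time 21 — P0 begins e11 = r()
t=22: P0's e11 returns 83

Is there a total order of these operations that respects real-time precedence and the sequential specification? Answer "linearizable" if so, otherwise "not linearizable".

through event 18 a valid linearization exists; event 19 (e9 responding at time 19) ends that
9 completed operations, 2 real-time-consistent orders — every atomic register replay fails
no escape via the 1 pending operation (e10): every completion choice fails
e.g. e1, e2, e3, e4, e5, e6, e7, e8, e9 (pending dropped): illegal at step 9, since e9 r() → 22 cannot apply there
e.g. e1, e2, e3, e5, e4, e6, e7, e8, e9 (pending dropped): illegal at step 9, since e9 r() → 22 cannot apply there

not linearizable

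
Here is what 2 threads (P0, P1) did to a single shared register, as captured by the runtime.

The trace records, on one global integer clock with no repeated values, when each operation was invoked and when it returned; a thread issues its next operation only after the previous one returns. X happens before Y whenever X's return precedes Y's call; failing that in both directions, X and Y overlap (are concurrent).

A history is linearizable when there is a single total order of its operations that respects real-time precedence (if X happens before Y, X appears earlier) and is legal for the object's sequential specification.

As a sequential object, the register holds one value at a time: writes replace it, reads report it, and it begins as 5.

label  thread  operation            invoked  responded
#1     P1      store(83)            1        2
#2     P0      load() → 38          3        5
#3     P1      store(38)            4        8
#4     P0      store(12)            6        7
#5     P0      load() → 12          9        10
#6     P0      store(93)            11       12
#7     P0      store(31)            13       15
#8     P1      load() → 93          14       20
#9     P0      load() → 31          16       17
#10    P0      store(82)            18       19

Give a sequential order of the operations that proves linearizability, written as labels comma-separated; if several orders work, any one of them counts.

#1, #3, #2, #4, #5, #6, #8, #7, #9, #10

step 1: #1 store(83) — value 83
step 2: #3 store(38) — value 38
step 3: #2 load() → 38 — value 38
step 4: #4 store(12) — value 12
step 5: #5 load() → 12 — value 12
step 6: #6 store(93) — value 93
step 7: #8 load() → 93 — value 93
step 8: #7 store(31) — value 31
step 9: #9 load() → 31 — value 31
step 10: #10 store(82) — value 82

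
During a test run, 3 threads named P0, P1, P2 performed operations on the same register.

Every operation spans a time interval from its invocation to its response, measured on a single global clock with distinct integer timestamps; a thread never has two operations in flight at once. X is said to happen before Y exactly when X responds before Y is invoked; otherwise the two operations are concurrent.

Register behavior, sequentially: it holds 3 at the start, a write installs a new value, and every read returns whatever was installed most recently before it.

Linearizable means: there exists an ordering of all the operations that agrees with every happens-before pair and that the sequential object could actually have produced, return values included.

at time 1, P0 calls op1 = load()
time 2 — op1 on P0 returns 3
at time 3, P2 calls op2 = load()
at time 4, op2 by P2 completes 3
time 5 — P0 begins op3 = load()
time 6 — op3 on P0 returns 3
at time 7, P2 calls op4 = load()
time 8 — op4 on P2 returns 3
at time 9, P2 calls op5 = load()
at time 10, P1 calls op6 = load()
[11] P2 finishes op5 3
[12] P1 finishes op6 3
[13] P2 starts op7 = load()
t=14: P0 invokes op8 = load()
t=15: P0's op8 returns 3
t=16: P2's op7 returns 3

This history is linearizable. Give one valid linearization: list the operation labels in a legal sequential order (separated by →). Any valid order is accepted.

op1 → op2 → op3 → op4 → op5 → op6 → op7 → op8

1. op1 load() → 3, leaving value 3
2. op2 load() → 3, leaving value 3
3. op3 load() → 3, leaving value 3
4. op4 load() → 3, leaving value 3
5. op5 load() → 3, leaving value 3
6. op6 load() → 3, leaving value 3
7. op7 load() → 3, leaving value 3
8. op8 load() → 3, leaving value 3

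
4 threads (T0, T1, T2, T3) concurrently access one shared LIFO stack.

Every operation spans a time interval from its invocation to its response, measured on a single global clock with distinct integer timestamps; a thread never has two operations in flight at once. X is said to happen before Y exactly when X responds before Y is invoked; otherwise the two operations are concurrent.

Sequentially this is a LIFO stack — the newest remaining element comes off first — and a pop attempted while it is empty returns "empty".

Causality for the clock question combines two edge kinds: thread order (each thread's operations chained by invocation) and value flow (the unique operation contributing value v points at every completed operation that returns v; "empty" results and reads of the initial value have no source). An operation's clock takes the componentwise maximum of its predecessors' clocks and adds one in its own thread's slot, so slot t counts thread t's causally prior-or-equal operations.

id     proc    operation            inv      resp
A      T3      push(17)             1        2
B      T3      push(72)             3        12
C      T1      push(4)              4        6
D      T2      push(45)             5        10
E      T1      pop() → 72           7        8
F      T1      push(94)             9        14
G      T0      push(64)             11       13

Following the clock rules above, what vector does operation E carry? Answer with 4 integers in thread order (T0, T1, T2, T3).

(0, 2, 0, 2)

A (invocation 1): nothing precedes it; T3's component alone gives (0, 0, 0, 1)
D (invocation 5): nothing precedes it; T2's component alone gives (0, 0, 1, 0)
C (invocation 4): nothing precedes it; T1's component alone gives (0, 1, 0, 0)
G (invocation 11): nothing precedes it; T0's component alone gives (1, 0, 0, 0)
invoked at 3, B merges VC(A)=(0, 0, 0, 1) and bumps T3's slot → (0, 0, 0, 2)
invoked at 7, E merges VC(B)=(0, 0, 0, 2), VC(C)=(0, 1, 0, 0) and bumps T1's slot → (0, 2, 0, 2)
invoked at 9, F merges VC(E)=(0, 2, 0, 2) and bumps T1's slot → (0, 3, 0, 2)
target: VC(E) = (0, 2, 0, 2)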